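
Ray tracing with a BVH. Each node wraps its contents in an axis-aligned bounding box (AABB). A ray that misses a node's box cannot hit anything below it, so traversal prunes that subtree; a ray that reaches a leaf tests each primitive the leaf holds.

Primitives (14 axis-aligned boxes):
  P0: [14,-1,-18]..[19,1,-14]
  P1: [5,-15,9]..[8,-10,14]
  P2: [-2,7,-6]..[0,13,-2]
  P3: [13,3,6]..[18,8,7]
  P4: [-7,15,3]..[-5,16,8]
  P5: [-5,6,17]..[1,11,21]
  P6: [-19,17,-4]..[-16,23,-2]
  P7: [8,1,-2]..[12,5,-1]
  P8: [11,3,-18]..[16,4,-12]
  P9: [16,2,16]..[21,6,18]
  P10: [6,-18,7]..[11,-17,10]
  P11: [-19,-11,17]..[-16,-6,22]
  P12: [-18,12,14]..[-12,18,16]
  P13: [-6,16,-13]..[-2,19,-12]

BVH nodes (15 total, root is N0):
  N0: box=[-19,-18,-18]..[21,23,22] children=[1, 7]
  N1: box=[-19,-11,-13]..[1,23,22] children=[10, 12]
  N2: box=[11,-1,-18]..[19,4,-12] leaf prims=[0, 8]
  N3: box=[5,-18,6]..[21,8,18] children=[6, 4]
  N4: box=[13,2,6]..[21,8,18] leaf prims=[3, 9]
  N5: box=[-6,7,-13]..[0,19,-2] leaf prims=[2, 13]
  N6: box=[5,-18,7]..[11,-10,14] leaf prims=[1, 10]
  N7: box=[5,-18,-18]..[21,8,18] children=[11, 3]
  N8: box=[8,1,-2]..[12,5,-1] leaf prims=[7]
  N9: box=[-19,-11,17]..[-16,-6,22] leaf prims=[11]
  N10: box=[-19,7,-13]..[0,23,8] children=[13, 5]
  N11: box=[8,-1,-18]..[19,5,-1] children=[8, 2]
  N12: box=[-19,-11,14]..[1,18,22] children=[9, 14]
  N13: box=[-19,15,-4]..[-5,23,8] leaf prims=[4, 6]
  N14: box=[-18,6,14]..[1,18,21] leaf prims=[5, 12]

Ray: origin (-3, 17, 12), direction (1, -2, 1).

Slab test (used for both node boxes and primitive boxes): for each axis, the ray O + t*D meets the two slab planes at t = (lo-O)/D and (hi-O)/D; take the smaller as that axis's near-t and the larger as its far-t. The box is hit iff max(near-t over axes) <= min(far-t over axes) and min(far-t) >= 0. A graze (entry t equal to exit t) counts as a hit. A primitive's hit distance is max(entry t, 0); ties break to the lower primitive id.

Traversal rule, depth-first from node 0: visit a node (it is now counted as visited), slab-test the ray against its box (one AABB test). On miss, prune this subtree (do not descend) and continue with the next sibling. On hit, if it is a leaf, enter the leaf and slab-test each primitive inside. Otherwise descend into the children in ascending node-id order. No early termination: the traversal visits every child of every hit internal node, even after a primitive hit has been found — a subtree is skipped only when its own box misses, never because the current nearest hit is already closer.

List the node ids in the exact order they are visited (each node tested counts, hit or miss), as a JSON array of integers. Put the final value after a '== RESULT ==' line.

Walk:
N0 x:[-16,24] y:[-3,35/2] z:[-30,10] -> hit [-3,10], descend [1, 7]
  N1 x:[-16,4] y:[-3,14] z:[-25,10] -> hit [-3,4], descend [10, 12]
    N10 x:[-16,3] y:[-3,5] z:[-25,-4] -> miss, prune
    N12 x:[-16,4] y:[-1/2,14] z:[2,10] -> hit [2,4], descend [9, 14]
      N9 x:[-16,-13] y:[23/2,14] z:[5,10] -> miss, prune
      N14 x:[-15,4] y:[-1/2,11/2] z:[2,9] -> hit [2,4] leaf, test {P5(miss), P12(miss)}
  N7 x:[8,24] y:[9/2,35/2] z:[-30,6] -> miss, prune

Visited [0, 1, 10, 12, 9, 14, 7]. Tests: 7 box, 1 leaf. Nearest: miss.

== RESULT ==
[0, 1, 10, 12, 9, 14, 7]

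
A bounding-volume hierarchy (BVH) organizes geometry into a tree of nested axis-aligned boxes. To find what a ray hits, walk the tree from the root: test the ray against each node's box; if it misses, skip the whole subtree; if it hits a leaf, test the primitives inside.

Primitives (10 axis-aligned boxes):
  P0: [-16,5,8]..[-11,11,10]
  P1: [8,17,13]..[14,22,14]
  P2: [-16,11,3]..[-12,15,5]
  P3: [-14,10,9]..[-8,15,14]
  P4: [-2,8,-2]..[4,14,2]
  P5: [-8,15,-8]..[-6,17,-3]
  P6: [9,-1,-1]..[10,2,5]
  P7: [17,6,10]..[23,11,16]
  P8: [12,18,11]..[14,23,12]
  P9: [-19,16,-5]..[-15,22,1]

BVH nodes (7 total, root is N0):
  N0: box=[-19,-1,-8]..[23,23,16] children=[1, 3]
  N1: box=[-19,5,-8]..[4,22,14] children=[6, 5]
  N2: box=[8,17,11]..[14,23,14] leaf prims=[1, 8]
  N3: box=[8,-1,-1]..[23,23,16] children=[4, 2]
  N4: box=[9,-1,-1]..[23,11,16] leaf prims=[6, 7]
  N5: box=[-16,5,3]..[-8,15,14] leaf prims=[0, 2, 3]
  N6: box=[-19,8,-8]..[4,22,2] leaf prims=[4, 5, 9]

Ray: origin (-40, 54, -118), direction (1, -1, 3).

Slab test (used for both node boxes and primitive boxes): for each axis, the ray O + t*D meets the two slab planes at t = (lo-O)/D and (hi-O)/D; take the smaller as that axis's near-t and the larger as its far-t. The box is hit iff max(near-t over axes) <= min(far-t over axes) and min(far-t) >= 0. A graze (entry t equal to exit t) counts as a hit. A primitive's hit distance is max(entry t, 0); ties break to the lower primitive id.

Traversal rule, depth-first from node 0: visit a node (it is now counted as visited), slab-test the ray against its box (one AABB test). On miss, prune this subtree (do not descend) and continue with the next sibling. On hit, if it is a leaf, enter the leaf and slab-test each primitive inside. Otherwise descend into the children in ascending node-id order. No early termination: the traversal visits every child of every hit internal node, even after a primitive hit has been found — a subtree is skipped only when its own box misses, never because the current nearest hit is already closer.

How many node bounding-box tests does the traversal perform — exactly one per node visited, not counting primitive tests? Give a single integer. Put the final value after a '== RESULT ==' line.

Trace the traversal:
N0 x:[21,63] y:[31,55] z:[110/3,134/3] -> hit [110/3,134/3], descend [1, 3]
  N1 x:[21,44] y:[32,49] z:[110/3,44] -> hit [110/3,44], descend [5, 6]
    N5 x:[24,32] y:[39,49] z:[121/3,44] -> miss, prune
    N6 x:[21,44] y:[32,46] z:[110/3,40] -> hit [110/3,40] leaf, test {P4@t=40, P5(miss), P9(miss)}
  N3 x:[48,63] y:[31,55] z:[39,134/3] -> miss, prune

Summary -> nodes [0, 1, 5, 6, 3]; box-tests=5; leaf-entries=1; first=P4

== RESULT ==
5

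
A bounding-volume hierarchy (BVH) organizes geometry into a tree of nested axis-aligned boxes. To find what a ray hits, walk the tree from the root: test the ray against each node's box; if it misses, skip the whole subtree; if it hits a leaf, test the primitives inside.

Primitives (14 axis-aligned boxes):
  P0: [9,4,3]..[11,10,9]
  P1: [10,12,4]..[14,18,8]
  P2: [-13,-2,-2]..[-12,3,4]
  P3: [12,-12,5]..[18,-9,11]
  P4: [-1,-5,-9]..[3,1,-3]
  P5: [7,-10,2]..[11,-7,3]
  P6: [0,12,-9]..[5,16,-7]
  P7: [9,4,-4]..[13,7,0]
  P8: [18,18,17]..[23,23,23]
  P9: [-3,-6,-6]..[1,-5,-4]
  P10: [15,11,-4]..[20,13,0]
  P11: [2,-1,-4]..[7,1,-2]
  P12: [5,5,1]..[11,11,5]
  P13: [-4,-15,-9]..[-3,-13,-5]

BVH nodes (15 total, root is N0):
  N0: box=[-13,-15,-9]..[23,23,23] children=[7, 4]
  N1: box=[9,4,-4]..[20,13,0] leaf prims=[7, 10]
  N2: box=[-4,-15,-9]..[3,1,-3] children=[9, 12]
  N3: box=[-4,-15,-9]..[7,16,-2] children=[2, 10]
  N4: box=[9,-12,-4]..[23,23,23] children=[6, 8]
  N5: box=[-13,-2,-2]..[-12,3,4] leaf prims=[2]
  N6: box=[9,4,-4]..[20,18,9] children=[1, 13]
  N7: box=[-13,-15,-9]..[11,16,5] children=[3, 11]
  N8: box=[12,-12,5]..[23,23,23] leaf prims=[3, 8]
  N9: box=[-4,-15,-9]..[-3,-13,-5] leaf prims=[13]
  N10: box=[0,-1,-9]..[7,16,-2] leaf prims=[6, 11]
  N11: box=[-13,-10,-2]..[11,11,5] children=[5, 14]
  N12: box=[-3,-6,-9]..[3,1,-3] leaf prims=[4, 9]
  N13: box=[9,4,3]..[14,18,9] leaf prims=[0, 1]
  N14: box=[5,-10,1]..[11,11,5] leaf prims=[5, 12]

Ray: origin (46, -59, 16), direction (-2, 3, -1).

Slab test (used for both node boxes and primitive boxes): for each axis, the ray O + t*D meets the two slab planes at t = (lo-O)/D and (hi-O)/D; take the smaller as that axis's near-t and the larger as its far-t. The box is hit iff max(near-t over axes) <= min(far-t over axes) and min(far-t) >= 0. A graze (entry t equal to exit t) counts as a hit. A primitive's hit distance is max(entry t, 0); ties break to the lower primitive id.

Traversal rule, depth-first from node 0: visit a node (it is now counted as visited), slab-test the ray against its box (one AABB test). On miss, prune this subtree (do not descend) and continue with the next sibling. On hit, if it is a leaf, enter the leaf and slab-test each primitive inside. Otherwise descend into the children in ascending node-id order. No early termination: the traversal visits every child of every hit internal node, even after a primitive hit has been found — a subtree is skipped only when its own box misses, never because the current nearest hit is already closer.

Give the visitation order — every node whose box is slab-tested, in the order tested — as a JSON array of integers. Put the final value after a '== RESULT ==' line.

Walk:
N0 x:[23/2,59/2] y:[44/3,82/3] z:[-7,25] -> hit [44/3,25], descend [4, 7]
  N4 x:[23/2,37/2] y:[47/3,82/3] z:[-7,20] -> hit [47/3,37/2], descend [6, 8]
    N6 x:[13,37/2] y:[21,77/3] z:[7,20] -> miss, prune
    N8 x:[23/2,17] y:[47/3,82/3] z:[-7,11] -> miss, prune
  N7 x:[35/2,59/2] y:[44/3,25] z:[11,25] -> hit [35/2,25], descend [3, 11]
    N3 x:[39/2,25] y:[44/3,25] z:[18,25] -> hit [39/2,25], descend [2, 10]
      N2 x:[43/2,25] y:[44/3,20] z:[19,25] -> miss, prune
      N10 x:[39/2,23] y:[58/3,25] z:[18,25] -> hit [39/2,23] leaf, test {P6(miss), P11@t=39/2}
    N11 x:[35/2,59/2] y:[49/3,70/3] z:[11,18] -> hit [35/2,18], descend [5, 14]
      N5 x:[29,59/2] y:[19,62/3] z:[12,18] -> miss, prune
      N14 x:[35/2,41/2] y:[49/3,70/3] z:[11,15] -> miss, prune

order=[0, 4, 6, 8, 7, 3, 2, 10, 11, 5, 14]  |boxes|=11  |leaves|=1  hit=P11

== RESULT ==
[0, 4, 6, 8, 7, 3, 2, 10, 11, 5, 14]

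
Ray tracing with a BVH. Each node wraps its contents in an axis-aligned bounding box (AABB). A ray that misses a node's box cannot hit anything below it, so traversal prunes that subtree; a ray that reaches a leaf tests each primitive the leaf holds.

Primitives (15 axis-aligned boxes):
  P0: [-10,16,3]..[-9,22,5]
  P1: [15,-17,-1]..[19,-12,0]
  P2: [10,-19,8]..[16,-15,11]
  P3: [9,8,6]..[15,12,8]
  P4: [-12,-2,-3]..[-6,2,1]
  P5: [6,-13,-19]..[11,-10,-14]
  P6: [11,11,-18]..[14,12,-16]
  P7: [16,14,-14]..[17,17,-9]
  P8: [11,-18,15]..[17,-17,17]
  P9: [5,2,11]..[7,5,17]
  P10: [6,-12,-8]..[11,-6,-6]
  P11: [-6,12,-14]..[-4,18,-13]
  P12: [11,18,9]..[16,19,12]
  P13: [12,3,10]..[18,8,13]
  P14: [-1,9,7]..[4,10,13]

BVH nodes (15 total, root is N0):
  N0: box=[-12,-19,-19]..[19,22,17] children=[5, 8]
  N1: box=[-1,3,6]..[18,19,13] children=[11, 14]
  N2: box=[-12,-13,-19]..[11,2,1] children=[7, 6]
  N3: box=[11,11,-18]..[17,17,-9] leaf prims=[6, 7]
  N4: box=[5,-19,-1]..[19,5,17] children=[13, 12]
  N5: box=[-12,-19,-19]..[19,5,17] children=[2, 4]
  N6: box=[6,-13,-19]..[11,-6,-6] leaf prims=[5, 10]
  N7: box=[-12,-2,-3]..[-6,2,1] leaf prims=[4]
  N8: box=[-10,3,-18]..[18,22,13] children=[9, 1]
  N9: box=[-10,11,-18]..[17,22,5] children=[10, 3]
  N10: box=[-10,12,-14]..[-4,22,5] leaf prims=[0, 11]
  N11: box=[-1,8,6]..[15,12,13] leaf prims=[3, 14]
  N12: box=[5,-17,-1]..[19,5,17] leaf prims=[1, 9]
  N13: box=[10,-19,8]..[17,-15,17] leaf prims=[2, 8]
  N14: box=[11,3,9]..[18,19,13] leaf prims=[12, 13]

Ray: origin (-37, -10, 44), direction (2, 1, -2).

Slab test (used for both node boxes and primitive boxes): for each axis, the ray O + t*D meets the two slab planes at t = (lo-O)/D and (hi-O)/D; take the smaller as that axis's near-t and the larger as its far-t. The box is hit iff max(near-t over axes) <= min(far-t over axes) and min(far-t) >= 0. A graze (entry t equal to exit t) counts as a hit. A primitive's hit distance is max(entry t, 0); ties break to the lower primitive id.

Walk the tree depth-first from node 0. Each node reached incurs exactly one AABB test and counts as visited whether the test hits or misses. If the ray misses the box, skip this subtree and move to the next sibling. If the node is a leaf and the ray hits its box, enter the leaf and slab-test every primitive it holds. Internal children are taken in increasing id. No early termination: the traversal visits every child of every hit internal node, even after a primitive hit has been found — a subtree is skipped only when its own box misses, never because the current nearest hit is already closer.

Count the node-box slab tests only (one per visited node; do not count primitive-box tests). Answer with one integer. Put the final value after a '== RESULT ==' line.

Walk:
N0 x:[25/2,28] y:[-9,32] z:[27/2,63/2] -> hit [27/2,28], descend [5, 8]
  N5 x:[25/2,28] y:[-9,15] z:[27/2,63/2] -> hit [27/2,15], descend [2, 4]
    N2 x:[25/2,24] y:[-3,12] z:[43/2,63/2] -> miss, prune
    N4 x:[21,28] y:[-9,15] z:[27/2,45/2] -> miss, prune
  N8 x:[27/2,55/2] y:[13,32] z:[31/2,31] -> hit [31/2,55/2], descend [1, 9]
    N1 x:[18,55/2] y:[13,29] z:[31/2,19] -> hit [18,19], descend [11, 14]
      N11 x:[18,26] y:[18,22] z:[31/2,19] -> hit [18,19] leaf, test {P3(miss), P14(miss)}
      N14 x:[24,55/2] y:[13,29] z:[31/2,35/2] -> miss, prune
    N9 x:[27/2,27] y:[21,32] z:[39/2,31] -> hit [21,27], descend [3, 10]
      N3 x:[24,27] y:[21,27] z:[53/2,31] -> hit [53/2,27] leaf, test {P6(miss), P7@t=53/2}
      N10 x:[27/2,33/2] y:[22,32] z:[39/2,29] -> miss, prune

11 AABB tests over nodes [0, 5, 2, 4, 8, 1, 11, 14, 9, 3, 10]; 2 leaves entered; closest P7.

== RESULT ==
11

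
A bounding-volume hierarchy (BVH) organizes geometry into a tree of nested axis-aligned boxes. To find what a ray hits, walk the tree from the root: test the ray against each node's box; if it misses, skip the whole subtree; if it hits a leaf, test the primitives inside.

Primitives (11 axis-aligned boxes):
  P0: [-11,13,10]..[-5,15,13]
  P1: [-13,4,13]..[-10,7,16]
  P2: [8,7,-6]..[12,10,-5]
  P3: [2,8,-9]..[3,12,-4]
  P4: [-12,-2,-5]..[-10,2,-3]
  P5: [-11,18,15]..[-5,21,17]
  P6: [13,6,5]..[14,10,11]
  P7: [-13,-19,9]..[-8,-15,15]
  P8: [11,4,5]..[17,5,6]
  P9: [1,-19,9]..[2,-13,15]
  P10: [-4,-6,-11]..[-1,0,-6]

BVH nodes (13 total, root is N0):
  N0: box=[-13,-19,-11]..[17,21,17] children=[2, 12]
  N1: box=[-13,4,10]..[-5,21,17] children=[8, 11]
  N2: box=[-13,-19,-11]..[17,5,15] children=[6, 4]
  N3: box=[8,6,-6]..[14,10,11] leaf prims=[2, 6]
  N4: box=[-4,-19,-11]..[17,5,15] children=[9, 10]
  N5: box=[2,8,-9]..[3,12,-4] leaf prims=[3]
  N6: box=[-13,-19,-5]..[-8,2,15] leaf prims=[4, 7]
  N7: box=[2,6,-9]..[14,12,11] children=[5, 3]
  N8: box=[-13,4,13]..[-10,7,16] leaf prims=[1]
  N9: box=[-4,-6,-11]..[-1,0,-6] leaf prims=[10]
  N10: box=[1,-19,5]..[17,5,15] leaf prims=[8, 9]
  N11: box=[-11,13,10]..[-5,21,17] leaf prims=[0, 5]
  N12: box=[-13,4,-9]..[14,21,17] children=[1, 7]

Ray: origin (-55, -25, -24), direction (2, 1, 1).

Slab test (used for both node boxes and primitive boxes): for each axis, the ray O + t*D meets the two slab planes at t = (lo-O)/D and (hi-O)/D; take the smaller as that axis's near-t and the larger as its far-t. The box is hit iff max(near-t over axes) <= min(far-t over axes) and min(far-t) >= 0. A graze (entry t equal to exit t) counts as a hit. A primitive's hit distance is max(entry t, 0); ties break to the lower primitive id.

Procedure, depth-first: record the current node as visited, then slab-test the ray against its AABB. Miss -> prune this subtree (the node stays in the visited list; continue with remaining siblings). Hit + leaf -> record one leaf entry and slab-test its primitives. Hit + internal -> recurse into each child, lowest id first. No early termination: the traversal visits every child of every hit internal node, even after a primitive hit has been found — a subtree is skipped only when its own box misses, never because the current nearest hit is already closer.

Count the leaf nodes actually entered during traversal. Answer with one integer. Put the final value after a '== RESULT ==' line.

Trace the traversal:
N0 x:[21,36] y:[6,46] z:[13,41] -> hit [21,36], descend [2, 12]
  N2 x:[21,36] y:[6,30] z:[13,39] -> hit [21,30], descend [4, 6]
    N4 x:[51/2,36] y:[6,30] z:[13,39] -> hit [51/2,30], descend [9, 10]
      N9 x:[51/2,27] y:[19,25] z:[13,18] -> miss, prune
      N10 x:[28,36] y:[6,30] z:[29,39] -> hit [29,30] leaf, test {P8(miss), P9(miss)}
    N6 x:[21,47/2] y:[6,27] z:[19,39] -> hit [21,47/2] leaf, test {P4(miss), P7(miss)}
  N12 x:[21,69/2] y:[29,46] z:[15,41] -> hit [29,69/2], descend [1, 7]
    N1 x:[21,25] y:[29,46] z:[34,41] -> miss, prune
    N7 x:[57/2,69/2] y:[31,37] z:[15,35] -> hit [31,69/2], descend [3, 5]
      N3 x:[63/2,69/2] y:[31,35] z:[18,35] -> hit [63/2,69/2] leaf, test {P2(miss), P6@t=34}
      N5 x:[57/2,29] y:[33,37] z:[15,20] -> miss, prune

Summary -> nodes [0, 2, 4, 9, 10, 6, 12, 1, 7, 3, 5]; box-tests=11; leaf-entries=3; first=P6

== RESULT ==
3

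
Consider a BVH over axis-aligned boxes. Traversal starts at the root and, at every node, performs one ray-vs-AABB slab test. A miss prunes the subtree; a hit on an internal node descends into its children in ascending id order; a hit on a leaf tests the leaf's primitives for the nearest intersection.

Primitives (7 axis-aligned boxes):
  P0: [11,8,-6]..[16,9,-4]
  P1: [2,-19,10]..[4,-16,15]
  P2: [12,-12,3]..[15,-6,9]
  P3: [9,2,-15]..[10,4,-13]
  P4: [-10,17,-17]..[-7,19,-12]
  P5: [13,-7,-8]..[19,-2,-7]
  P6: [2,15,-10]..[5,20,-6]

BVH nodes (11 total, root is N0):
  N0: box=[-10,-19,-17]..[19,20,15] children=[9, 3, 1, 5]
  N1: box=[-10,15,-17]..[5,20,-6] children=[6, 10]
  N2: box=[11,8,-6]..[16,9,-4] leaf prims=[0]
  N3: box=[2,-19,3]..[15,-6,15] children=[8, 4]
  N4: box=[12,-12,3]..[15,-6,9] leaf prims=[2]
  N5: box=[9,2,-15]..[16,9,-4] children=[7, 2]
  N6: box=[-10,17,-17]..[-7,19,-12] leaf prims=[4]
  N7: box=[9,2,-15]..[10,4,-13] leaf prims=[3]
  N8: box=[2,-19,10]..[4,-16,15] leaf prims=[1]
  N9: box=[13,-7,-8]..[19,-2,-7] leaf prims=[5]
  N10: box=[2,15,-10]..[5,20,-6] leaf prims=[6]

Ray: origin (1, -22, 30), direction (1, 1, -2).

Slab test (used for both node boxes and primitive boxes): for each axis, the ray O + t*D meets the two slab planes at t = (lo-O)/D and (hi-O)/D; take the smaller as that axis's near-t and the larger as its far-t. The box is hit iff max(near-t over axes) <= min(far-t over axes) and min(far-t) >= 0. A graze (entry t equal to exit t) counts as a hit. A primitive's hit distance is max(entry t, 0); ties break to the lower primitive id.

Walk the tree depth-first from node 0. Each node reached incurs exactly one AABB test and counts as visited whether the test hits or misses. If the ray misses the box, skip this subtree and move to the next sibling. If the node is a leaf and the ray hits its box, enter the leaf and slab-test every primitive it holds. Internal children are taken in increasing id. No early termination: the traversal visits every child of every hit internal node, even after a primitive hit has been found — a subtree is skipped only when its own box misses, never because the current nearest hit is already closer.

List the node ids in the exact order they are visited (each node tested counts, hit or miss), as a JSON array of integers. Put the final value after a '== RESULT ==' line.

Traverse from the root:
N0 x:[-11,18] y:[3,42] z:[15/2,47/2] -> hit [15/2,18], descend [1, 3, 5, 9]
  N1 x:[-11,4] y:[37,42] z:[18,47/2] -> miss, prune
  N3 x:[1,14] y:[3,16] z:[15/2,27/2] -> hit [15/2,27/2], descend [4, 8]
    N4 x:[11,14] y:[10,16] z:[21/2,27/2] -> hit [11,27/2] leaf, test {P2@t=11}
    N8 x:[1,3] y:[3,6] z:[15/2,10] -> miss, prune
  N5 x:[8,15] y:[24,31] z:[17,45/2] -> miss, prune
  N9 x:[12,18] y:[15,20] z:[37/2,19] -> miss, prune

Summary -> nodes [0, 1, 3, 4, 8, 5, 9]; box-tests=7; leaf-entries=1; first=P2

== RESULT ==
[0, 1, 3, 4, 8, 5, 9]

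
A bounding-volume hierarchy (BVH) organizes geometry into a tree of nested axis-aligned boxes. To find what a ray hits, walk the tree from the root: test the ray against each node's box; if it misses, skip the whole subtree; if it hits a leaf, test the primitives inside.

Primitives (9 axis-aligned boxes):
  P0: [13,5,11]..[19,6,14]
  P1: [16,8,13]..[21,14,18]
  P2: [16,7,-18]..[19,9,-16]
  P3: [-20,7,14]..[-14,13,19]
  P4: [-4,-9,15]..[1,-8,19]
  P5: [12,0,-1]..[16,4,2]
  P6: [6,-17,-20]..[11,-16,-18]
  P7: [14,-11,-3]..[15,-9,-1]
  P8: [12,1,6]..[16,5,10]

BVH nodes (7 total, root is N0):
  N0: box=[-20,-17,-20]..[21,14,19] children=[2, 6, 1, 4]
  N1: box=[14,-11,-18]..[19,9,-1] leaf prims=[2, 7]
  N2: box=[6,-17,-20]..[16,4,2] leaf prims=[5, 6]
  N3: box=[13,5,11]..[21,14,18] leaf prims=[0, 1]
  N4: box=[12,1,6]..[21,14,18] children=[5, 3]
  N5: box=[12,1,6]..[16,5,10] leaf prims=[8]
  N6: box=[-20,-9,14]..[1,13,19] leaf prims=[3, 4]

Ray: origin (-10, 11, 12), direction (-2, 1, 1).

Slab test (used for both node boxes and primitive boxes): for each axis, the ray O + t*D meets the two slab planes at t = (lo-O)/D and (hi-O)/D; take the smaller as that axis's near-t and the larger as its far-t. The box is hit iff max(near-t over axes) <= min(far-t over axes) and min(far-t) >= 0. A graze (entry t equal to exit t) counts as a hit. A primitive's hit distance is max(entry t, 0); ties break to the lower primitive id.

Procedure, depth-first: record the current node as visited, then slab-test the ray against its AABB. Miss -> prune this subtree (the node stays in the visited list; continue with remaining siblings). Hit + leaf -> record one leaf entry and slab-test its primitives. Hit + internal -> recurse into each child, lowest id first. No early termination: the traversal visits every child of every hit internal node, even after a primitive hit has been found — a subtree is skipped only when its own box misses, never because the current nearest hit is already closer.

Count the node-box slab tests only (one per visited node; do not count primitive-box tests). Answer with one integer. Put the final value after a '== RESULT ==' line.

Walk:
N0 x:[-31/2,5] y:[-28,3] z:[-32,7] -> hit [-31/2,3], descend [1, 2, 4, 6]
  N1 x:[-29/2,-12] y:[-22,-2] z:[-30,-13] -> miss, prune
  N2 x:[-13,-8] y:[-28,-7] z:[-32,-10] -> miss, prune
  N4 x:[-31/2,-11] y:[-10,3] z:[-6,6] -> miss, prune
  N6 x:[-11/2,5] y:[-20,2] z:[2,7] -> hit [2,2] leaf, test {P3@t=2, P4(miss)}

Summary -> nodes [0, 1, 2, 4, 6]; box-tests=5; leaf-entries=1; first=P3

== RESULT ==
5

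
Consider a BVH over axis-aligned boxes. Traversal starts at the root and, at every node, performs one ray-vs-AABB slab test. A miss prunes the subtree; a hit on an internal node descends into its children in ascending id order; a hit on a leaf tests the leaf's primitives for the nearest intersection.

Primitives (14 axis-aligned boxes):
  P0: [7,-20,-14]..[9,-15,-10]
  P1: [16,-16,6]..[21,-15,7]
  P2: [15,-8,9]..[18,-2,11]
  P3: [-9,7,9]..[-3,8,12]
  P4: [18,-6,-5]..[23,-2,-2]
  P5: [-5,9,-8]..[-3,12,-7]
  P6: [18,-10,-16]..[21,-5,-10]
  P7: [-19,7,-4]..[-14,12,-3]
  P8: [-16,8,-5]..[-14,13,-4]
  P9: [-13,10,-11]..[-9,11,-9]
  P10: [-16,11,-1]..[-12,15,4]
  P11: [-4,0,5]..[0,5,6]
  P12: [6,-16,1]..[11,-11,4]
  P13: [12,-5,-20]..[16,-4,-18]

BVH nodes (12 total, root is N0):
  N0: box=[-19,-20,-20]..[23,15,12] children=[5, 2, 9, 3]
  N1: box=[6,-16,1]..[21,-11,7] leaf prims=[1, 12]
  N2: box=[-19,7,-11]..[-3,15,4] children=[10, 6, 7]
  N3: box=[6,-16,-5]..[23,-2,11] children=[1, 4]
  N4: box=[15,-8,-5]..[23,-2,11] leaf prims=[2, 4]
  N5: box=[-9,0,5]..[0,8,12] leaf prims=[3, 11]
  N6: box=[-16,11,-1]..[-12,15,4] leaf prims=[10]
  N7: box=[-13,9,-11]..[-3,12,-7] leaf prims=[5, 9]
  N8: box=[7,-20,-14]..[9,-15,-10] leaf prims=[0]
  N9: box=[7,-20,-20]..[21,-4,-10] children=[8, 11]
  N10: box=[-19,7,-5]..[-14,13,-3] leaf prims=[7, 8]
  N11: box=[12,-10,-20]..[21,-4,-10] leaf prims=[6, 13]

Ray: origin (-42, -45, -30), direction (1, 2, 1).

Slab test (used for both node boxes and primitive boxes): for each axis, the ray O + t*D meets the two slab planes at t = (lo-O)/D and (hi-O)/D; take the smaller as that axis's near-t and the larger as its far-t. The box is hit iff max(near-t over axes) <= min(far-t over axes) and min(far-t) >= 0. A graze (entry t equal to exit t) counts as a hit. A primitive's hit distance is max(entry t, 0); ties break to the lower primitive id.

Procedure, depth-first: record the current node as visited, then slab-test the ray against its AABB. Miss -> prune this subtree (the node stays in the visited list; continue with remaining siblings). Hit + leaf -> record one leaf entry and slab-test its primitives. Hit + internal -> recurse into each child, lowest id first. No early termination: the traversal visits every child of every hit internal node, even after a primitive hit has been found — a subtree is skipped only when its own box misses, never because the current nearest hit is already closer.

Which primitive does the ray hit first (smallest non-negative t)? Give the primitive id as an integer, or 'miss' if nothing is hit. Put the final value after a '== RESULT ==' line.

Traverse from the root:
N0 x:[23,65] y:[25/2,30] z:[10,42] -> hit [23,30], descend [2, 3, 5, 9]
  N2 x:[23,39] y:[26,30] z:[19,34] -> hit [26,30], descend [6, 7, 10]
    N6 x:[26,30] y:[28,30] z:[29,34] -> hit [29,30] leaf, test {P10@t=29}
    N7 x:[29,39] y:[27,57/2] z:[19,23] -> miss, prune
    N10 x:[23,28] y:[26,29] z:[25,27] -> hit [26,27] leaf, test {P7@t=26, P8(miss)}
  N3 x:[48,65] y:[29/2,43/2] z:[25,41] -> miss, prune
  N5 x:[33,42] y:[45/2,53/2] z:[35,42] -> miss, prune
  N9 x:[49,63] y:[25/2,41/2] z:[10,20] -> miss, prune

Visited [0, 2, 6, 7, 10, 3, 5, 9]. Tests: 8 box, 2 leaf. Nearest: P7.

== RESULT ==
7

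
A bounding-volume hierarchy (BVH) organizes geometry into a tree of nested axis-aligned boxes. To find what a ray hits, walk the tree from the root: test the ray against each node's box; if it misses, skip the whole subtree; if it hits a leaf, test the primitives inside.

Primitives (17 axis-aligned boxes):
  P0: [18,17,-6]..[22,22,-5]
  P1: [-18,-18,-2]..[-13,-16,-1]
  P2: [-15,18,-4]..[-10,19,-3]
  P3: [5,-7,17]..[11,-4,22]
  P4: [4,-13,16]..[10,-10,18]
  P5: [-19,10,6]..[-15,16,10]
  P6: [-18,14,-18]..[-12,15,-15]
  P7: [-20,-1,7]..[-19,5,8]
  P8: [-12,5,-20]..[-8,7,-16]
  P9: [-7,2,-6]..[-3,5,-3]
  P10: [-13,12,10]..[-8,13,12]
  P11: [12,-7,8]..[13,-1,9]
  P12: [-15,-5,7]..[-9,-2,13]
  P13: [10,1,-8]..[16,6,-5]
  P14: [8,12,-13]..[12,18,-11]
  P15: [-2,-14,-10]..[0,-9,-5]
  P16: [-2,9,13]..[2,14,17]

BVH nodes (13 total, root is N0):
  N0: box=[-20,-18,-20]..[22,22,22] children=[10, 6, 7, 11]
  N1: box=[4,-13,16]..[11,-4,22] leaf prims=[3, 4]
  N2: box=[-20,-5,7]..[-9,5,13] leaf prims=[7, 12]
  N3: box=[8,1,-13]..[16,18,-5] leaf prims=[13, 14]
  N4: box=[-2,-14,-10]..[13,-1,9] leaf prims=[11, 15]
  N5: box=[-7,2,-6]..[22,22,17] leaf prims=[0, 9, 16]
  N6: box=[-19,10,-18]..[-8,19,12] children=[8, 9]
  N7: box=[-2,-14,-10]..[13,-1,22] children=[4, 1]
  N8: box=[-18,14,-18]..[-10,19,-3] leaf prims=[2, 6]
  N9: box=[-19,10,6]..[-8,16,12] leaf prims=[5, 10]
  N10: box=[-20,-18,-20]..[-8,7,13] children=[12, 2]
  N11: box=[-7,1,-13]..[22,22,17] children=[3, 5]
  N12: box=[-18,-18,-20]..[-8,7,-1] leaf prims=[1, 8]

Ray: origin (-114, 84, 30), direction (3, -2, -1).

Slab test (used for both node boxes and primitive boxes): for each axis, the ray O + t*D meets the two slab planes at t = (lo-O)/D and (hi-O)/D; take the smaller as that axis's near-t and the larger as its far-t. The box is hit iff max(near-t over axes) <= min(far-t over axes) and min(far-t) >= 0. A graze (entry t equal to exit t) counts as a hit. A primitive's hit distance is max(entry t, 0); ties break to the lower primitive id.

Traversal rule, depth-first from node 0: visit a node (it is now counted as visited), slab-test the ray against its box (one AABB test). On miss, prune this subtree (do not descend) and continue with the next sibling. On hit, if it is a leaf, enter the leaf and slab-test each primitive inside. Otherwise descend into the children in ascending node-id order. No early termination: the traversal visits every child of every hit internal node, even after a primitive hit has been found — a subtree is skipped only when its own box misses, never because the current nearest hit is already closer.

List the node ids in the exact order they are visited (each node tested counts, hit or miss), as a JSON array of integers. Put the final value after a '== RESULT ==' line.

Walk:
N0 x:[94/3,136/3] y:[31,51] z:[8,50] -> hit [94/3,136/3], descend [6, 7, 10, 11]
  N6 x:[95/3,106/3] y:[65/2,37] z:[18,48] -> hit [65/2,106/3], descend [8, 9]
    N8 x:[32,104/3] y:[65/2,35] z:[33,48] -> hit [33,104/3] leaf, test {P2@t=33, P6(miss)}
    N9 x:[95/3,106/3] y:[34,37] z:[18,24] -> miss, prune
  N7 x:[112/3,127/3] y:[85/2,49] z:[8,40] -> miss, prune
  N10 x:[94/3,106/3] y:[77/2,51] z:[17,50] -> miss, prune
  N11 x:[107/3,136/3] y:[31,83/2] z:[13,43] -> hit [107/3,83/2], descend [3, 5]
    N3 x:[122/3,130/3] y:[33,83/2] z:[35,43] -> hit [122/3,83/2] leaf, test {P13(miss), P14(miss)}
    N5 x:[107/3,136/3] y:[31,41] z:[13,36] -> hit [107/3,36] leaf, test {P0(miss), P9(miss), P16(miss)}

9 AABB tests over nodes [0, 6, 8, 9, 7, 10, 11, 3, 5]; 3 leaves entered; closest P2.

== RESULT ==
[0, 6, 8, 9, 7, 10, 11, 3, 5]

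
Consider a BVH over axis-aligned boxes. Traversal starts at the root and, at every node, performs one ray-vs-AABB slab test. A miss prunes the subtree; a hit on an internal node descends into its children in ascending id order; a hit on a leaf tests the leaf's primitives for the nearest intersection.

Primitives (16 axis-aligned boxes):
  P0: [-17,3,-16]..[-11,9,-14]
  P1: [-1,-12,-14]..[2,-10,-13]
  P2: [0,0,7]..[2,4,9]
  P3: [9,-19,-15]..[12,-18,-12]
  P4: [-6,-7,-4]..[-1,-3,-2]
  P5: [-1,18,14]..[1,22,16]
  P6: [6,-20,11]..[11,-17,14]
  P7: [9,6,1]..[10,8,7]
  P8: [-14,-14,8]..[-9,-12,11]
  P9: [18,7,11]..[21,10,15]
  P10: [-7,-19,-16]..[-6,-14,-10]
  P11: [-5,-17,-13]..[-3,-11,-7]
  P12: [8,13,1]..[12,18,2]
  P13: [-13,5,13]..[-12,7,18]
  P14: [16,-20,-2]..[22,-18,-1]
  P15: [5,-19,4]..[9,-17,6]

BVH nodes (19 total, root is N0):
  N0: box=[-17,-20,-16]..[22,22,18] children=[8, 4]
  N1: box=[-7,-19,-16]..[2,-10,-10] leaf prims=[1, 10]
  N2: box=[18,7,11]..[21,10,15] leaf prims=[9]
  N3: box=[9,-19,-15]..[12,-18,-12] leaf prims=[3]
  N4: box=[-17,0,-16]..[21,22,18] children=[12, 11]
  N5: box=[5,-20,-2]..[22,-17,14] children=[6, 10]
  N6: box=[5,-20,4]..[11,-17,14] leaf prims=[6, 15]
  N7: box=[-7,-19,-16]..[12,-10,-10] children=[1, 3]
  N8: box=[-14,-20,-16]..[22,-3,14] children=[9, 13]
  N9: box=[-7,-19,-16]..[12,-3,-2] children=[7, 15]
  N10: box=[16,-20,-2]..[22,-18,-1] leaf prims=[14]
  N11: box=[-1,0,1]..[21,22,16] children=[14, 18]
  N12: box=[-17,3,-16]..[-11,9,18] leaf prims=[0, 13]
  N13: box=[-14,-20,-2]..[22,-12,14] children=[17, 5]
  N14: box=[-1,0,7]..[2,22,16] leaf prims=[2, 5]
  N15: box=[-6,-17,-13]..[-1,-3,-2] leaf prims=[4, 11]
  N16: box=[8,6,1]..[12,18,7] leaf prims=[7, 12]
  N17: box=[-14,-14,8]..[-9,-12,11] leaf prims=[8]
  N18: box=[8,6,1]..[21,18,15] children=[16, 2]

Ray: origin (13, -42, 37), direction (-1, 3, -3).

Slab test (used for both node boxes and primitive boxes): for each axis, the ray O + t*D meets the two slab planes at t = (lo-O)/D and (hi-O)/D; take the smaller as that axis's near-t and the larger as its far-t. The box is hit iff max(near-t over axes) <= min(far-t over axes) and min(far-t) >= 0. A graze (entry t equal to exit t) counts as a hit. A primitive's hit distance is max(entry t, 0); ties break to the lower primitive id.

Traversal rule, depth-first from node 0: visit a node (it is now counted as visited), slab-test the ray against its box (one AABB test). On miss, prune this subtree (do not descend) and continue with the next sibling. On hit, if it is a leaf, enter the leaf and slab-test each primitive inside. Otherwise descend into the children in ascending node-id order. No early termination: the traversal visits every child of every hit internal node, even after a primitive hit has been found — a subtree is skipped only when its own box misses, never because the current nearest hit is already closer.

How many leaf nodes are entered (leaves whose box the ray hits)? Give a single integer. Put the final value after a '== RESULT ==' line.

Traverse from the root:
N0 x:[-9,30] y:[22/3,64/3] z:[19/3,53/3] -> hit [22/3,53/3], descend [4, 8]
  N4 x:[-8,30] y:[14,64/3] z:[19/3,53/3] -> hit [14,53/3], descend [11, 12]
    N11 x:[-8,14] y:[14,64/3] z:[7,12] -> miss, prune
    N12 x:[24,30] y:[15,17] z:[19/3,53/3] -> miss, prune
  N8 x:[-9,27] y:[22/3,13] z:[23/3,53/3] -> hit [23/3,13], descend [9, 13]
    N9 x:[1,20] y:[23/3,13] z:[13,53/3] -> hit [13,13], descend [7, 15]
      N7 x:[1,20] y:[23/3,32/3] z:[47/3,53/3] -> miss, prune
      N15 x:[14,19] y:[25/3,13] z:[13,50/3] -> miss, prune
    N13 x:[-9,27] y:[22/3,10] z:[23/3,13] -> hit [23/3,10], descend [5, 17]
      N5 x:[-9,8] y:[22/3,25/3] z:[23/3,13] -> hit [23/3,8], descend [6, 10]
        N6 x:[2,8] y:[22/3,25/3] z:[23/3,11] -> hit [23/3,8] leaf, test {P6(miss), P15(miss)}
        N10 x:[-9,-3] y:[22/3,8] z:[38/3,13] -> miss, prune
      N17 x:[22,27] y:[28/3,10] z:[26/3,29/3] -> miss, prune

Summary -> nodes [0, 4, 11, 12, 8, 9, 7, 15, 13, 5, 6, 10, 17]; box-tests=13; leaf-entries=1; first=miss

== RESULT ==
1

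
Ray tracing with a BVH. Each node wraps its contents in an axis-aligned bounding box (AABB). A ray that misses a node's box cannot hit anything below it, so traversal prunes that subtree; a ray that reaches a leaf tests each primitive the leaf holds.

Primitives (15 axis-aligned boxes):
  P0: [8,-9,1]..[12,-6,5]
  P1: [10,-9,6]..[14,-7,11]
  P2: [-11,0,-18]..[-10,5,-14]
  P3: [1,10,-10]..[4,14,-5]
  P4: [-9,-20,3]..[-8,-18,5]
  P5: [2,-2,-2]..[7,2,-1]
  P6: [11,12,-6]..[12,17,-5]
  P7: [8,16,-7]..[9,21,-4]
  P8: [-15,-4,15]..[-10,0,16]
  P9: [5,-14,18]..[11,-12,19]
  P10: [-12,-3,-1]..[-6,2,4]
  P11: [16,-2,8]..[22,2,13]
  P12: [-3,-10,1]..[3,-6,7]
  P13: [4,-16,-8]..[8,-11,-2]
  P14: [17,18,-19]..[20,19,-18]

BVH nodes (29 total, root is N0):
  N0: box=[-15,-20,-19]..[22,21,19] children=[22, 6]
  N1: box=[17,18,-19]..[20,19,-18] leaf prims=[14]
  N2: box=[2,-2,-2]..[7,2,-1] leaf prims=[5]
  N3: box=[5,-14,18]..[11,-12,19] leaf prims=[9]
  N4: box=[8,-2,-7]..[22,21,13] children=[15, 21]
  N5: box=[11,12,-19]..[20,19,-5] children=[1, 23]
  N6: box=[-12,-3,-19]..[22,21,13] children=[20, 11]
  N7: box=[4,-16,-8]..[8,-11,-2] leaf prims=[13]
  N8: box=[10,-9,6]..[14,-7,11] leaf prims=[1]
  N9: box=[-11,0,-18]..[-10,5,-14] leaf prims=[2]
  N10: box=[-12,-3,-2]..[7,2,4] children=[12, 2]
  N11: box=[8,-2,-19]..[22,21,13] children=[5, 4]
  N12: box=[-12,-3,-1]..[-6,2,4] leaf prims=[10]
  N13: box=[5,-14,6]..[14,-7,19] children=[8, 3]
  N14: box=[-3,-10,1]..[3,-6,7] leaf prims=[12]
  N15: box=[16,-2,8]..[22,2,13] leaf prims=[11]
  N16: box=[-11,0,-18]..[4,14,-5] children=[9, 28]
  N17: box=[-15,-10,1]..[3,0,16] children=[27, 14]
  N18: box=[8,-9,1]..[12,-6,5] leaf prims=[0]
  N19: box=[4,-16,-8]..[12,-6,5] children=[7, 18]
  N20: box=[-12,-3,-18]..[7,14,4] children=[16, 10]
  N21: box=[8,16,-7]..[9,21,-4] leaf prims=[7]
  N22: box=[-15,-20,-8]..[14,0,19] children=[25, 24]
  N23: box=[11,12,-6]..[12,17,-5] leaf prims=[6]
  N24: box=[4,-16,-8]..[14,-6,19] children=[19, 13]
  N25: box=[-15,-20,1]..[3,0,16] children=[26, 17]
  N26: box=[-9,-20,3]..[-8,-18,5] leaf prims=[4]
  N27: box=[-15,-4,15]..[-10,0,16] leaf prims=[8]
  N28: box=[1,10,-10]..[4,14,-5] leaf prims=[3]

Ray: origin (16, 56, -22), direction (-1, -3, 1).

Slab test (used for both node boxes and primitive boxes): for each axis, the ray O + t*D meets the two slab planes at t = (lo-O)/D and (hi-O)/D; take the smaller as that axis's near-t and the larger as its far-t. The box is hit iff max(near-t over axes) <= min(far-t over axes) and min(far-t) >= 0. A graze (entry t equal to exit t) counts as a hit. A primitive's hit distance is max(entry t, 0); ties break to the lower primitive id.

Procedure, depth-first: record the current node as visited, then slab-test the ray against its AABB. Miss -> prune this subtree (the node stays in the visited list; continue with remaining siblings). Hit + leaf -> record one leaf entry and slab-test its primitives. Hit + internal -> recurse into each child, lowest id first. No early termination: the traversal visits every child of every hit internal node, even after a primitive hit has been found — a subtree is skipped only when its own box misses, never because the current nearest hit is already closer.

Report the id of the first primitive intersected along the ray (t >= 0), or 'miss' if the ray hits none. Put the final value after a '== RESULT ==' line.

Traverse from the root:
N0 x:[-6,31] y:[35/3,76/3] z:[3,41] -> hit [35/3,76/3], descend [6, 22]
  N6 x:[-6,28] y:[35/3,59/3] z:[3,35] -> hit [35/3,59/3], descend [11, 20]
    N11 x:[-6,8] y:[35/3,58/3] z:[3,35] -> miss, prune
    N20 x:[9,28] y:[14,59/3] z:[4,26] -> hit [14,59/3], descend [10, 16]
      N10 x:[9,28] y:[18,59/3] z:[20,26] -> miss, prune
      N16 x:[12,27] y:[14,56/3] z:[4,17] -> hit [14,17], descend [9, 28]
        N9 x:[26,27] y:[17,56/3] z:[4,8] -> miss, prune
        N28 x:[12,15] y:[14,46/3] z:[12,17] -> hit [14,15] leaf, test {P3@t=14}
  N22 x:[2,31] y:[56/3,76/3] z:[14,41] -> hit [56/3,76/3], descend [24, 25]
    N24 x:[2,12] y:[62/3,24] z:[14,41] -> miss, prune
    N25 x:[13,31] y:[56/3,76/3] z:[23,38] -> hit [23,76/3], descend [17, 26]
      N17 x:[13,31] y:[56/3,22] z:[23,38] -> miss, prune
      N26 x:[24,25] y:[74/3,76/3] z:[25,27] -> hit [25,25] leaf, test {P4@t=25}

Summary -> nodes [0, 6, 11, 20, 10, 16, 9, 28, 22, 24, 25, 17, 26]; box-tests=13; leaf-entries=2; first=P3

== RESULT ==
3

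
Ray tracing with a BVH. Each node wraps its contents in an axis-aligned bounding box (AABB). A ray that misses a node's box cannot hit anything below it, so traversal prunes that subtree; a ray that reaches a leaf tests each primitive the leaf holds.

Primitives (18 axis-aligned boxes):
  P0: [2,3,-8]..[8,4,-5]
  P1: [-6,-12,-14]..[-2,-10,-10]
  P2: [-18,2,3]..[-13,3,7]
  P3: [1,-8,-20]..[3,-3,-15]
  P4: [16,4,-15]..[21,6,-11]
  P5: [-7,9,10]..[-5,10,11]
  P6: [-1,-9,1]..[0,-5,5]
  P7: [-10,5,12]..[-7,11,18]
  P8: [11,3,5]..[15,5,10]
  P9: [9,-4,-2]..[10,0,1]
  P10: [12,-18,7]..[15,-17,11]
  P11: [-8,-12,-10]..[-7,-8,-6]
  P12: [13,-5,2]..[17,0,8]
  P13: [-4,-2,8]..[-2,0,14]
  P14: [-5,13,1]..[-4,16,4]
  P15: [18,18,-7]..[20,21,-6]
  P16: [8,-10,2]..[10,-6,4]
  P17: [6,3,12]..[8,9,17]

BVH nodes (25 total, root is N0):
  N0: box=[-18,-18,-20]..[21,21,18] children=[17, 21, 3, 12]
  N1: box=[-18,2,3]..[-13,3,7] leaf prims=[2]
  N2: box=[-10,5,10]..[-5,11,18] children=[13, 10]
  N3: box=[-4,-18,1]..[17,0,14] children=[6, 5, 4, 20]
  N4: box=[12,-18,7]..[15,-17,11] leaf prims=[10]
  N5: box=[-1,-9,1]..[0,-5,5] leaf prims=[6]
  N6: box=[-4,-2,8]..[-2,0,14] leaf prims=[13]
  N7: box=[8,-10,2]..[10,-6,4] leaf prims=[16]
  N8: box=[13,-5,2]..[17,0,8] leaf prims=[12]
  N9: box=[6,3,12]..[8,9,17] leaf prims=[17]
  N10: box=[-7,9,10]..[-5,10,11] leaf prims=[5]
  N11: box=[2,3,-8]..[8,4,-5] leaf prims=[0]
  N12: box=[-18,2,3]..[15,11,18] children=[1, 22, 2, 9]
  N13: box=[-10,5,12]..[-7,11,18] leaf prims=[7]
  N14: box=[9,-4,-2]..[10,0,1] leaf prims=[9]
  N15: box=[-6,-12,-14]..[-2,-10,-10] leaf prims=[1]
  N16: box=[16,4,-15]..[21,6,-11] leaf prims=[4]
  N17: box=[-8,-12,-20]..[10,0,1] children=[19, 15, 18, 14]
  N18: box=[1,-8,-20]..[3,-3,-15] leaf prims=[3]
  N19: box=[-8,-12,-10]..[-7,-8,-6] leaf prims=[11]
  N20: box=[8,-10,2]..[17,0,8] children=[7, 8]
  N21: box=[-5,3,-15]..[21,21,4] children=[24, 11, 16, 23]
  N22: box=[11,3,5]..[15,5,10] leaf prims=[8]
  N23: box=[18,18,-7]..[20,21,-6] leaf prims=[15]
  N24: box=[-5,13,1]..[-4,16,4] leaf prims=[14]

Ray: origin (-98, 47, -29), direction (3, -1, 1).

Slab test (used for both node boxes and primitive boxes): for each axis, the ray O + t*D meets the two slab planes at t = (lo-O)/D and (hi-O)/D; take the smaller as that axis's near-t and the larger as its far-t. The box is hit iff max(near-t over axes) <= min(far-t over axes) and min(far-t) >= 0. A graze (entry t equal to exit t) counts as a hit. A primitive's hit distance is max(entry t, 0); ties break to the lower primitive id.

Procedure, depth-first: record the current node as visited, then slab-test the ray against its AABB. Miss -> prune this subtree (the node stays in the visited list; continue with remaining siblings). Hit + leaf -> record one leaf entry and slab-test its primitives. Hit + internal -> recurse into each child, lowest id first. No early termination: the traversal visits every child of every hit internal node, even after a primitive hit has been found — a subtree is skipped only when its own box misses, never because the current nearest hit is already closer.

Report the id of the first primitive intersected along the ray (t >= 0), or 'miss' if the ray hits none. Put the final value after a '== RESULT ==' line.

Traverse from the root:
N0 x:[80/3,119/3] y:[26,65] z:[9,47] -> hit [80/3,119/3], descend [3, 12, 17, 21]
  N3 x:[94/3,115/3] y:[47,65] z:[30,43] -> miss, prune
  N12 x:[80/3,113/3] y:[36,45] z:[32,47] -> hit [36,113/3], descend [1, 2, 9, 22]
    N1 x:[80/3,85/3] y:[44,45] z:[32,36] -> miss, prune
    N2 x:[88/3,31] y:[36,42] z:[39,47] -> miss, prune
    N9 x:[104/3,106/3] y:[38,44] z:[41,46] -> miss, prune
    N22 x:[109/3,113/3] y:[42,44] z:[34,39] -> miss, prune
  N17 x:[30,36] y:[47,59] z:[9,30] -> miss, prune
  N21 x:[31,119/3] y:[26,44] z:[14,33] -> hit [31,33], descend [11, 16, 23, 24]
    N11 x:[100/3,106/3] y:[43,44] z:[21,24] -> miss, prune
    N16 x:[38,119/3] y:[41,43] z:[14,18] -> miss, prune
    N23 x:[116/3,118/3] y:[26,29] z:[22,23] -> miss, prune
    N24 x:[31,94/3] y:[31,34] z:[30,33] -> hit [31,94/3] leaf, test {P14@t=31}

Visited [0, 3, 12, 1, 2, 9, 22, 17, 21, 11, 16, 23, 24]. Tests: 13 box, 1 leaf. Nearest: P14.

== RESULT ==
14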